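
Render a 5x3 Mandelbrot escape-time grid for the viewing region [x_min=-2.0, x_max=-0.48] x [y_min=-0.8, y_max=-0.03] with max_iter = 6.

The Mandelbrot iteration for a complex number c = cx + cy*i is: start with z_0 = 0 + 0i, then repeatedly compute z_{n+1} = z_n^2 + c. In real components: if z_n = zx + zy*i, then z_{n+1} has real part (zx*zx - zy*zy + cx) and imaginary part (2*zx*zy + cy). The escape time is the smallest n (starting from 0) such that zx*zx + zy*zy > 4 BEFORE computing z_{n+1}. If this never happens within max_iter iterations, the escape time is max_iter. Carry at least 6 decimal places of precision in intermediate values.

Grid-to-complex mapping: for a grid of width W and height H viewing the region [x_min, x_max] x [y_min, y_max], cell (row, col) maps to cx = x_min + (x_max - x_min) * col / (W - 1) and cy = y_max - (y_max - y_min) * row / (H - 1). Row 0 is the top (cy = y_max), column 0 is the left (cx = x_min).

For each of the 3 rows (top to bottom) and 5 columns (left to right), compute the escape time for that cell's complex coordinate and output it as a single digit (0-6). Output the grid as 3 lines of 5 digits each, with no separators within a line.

Answer: 16666
13666
13346

Derivation:
(row=0, col=0): c = -2.0000 + -0.0300i → escape time 1
(row=0, col=1): c = -1.6200 + -0.0300i → escape time 6
(row=0, col=2): c = -1.2400 + -0.0300i → escape time 6
(row=0, col=3): c = -0.8600 + -0.0300i → escape time 6
(row=0, col=4): c = -0.4800 + -0.0300i → escape time 6
(row=1, col=0): c = -2.0000 + -0.4150i → escape time 1
(row=1, col=1): c = -1.6200 + -0.4150i → escape time 3
(row=1, col=2): c = -1.2400 + -0.4150i → escape time 6
(row=1, col=3): c = -0.8600 + -0.4150i → escape time 6
(row=1, col=4): c = -0.4800 + -0.4150i → escape time 6
(row=2, col=0): c = -2.0000 + -0.8000i → escape time 1
(row=2, col=1): c = -1.6200 + -0.8000i → escape time 3
(row=2, col=2): c = -1.2400 + -0.8000i → escape time 3
(row=2, col=3): c = -0.8600 + -0.8000i → escape time 4
(row=2, col=4): c = -0.4800 + -0.8000i → escape time 6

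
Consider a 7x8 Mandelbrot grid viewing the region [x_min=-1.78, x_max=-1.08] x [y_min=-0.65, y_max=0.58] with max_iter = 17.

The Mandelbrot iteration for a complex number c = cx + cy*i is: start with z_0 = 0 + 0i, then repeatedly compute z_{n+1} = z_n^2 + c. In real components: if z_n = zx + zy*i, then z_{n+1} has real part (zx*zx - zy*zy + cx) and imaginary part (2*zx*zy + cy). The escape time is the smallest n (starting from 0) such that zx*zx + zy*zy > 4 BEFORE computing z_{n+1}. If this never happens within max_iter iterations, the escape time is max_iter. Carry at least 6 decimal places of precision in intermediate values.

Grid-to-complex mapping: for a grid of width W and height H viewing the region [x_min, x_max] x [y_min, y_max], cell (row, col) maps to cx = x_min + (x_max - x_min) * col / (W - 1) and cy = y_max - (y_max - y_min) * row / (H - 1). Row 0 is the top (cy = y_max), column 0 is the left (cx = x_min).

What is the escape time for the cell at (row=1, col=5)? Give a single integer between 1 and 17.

Answer: 7

Derivation:
z_0 = 0 + 0i, c = -1.1967 + 0.4043i
Iter 1: z = -1.1967 + 0.4043i, |z|^2 = 1.5955
Iter 2: z = 0.0719 + -0.5633i, |z|^2 = 0.3225
Iter 3: z = -1.5088 + 0.3233i, |z|^2 = 2.3810
Iter 4: z = 0.9753 + -0.5713i, |z|^2 = 1.2776
Iter 5: z = -0.5717 + -0.7101i, |z|^2 = 0.8311
Iter 6: z = -1.3739 + 1.2162i, |z|^2 = 3.3670
Iter 7: z = -0.7882 + -2.9378i, |z|^2 = 9.2519
Escaped at iteration 7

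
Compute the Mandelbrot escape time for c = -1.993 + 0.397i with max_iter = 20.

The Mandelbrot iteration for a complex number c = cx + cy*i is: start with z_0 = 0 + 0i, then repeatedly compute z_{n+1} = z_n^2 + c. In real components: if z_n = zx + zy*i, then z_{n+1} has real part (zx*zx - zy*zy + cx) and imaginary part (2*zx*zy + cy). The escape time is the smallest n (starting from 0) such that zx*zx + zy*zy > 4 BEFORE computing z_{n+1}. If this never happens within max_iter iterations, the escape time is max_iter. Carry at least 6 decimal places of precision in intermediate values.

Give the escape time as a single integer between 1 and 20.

z_0 = 0 + 0i, c = -1.9930 + 0.3970i
Iter 1: z = -1.9930 + 0.3970i, |z|^2 = 4.1297
Escaped at iteration 1

Answer: 1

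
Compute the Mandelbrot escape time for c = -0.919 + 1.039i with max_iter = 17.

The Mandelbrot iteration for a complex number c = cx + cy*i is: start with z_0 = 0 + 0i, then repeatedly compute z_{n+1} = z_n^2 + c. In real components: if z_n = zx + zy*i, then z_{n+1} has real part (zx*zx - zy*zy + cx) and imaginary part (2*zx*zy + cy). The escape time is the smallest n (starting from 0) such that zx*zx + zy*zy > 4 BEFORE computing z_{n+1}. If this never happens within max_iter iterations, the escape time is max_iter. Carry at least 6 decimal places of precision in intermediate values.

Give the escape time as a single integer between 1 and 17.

z_0 = 0 + 0i, c = -0.9190 + 1.0390i
Iter 1: z = -0.9190 + 1.0390i, |z|^2 = 1.9241
Iter 2: z = -1.1540 + -0.8707i, |z|^2 = 2.0897
Iter 3: z = -0.3455 + 3.0485i, |z|^2 = 9.4125
Escaped at iteration 3

Answer: 3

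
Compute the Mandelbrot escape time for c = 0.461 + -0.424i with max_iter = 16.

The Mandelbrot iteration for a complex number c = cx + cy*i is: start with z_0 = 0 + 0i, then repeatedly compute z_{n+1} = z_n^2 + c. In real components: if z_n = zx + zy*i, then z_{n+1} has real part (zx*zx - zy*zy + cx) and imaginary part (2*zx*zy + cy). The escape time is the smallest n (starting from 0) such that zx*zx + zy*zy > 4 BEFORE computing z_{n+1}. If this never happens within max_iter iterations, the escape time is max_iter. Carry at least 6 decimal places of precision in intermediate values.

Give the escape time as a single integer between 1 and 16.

z_0 = 0 + 0i, c = 0.4610 + -0.4240i
Iter 1: z = 0.4610 + -0.4240i, |z|^2 = 0.3923
Iter 2: z = 0.4937 + -0.8149i, |z|^2 = 0.9079
Iter 3: z = 0.0407 + -1.2287i, |z|^2 = 1.5114
Iter 4: z = -1.0471 + -0.5240i, |z|^2 = 1.3710
Iter 5: z = 1.2829 + 0.6733i, |z|^2 = 2.0993
Iter 6: z = 1.6536 + 1.3036i, |z|^2 = 4.4339
Escaped at iteration 6

Answer: 6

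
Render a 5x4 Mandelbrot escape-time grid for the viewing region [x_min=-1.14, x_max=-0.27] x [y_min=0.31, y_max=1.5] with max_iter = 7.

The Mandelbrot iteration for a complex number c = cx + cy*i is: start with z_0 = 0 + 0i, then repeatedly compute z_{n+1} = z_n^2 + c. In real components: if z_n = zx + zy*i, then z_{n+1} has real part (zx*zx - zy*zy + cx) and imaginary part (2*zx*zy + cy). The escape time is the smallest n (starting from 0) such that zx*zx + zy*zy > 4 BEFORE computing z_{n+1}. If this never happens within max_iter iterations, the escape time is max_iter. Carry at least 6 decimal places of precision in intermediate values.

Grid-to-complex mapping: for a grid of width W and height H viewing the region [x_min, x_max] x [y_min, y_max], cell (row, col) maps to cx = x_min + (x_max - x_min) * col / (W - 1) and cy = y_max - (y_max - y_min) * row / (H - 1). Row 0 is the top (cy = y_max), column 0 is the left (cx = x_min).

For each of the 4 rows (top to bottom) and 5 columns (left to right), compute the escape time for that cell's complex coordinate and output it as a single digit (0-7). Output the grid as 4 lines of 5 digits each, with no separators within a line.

(row=0, col=0): c = -1.1400 + 1.5000i → escape time 2
(row=0, col=1): c = -0.9225 + 1.5000i → escape time 2
(row=0, col=2): c = -0.7050 + 1.5000i → escape time 2
(row=0, col=3): c = -0.4875 + 1.5000i → escape time 2
(row=0, col=4): c = -0.2700 + 1.5000i → escape time 2
(row=1, col=0): c = -1.1400 + 1.1033i → escape time 3
(row=1, col=1): c = -0.9225 + 1.1033i → escape time 3
(row=1, col=2): c = -0.7050 + 1.1033i → escape time 3
(row=1, col=3): c = -0.4875 + 1.1033i → escape time 4
(row=1, col=4): c = -0.2700 + 1.1033i → escape time 5
(row=2, col=0): c = -1.1400 + 0.7067i → escape time 3
(row=2, col=1): c = -0.9225 + 0.7067i → escape time 4
(row=2, col=2): c = -0.7050 + 0.7067i → escape time 5
(row=2, col=3): c = -0.4875 + 0.7067i → escape time 7
(row=2, col=4): c = -0.2700 + 0.7067i → escape time 7
(row=3, col=0): c = -1.1400 + 0.3100i → escape time 7
(row=3, col=1): c = -0.9225 + 0.3100i → escape time 7
(row=3, col=2): c = -0.7050 + 0.3100i → escape time 7
(row=3, col=3): c = -0.4875 + 0.3100i → escape time 7
(row=3, col=4): c = -0.2700 + 0.3100i → escape time 7

Answer: 22222
33345
34577
77777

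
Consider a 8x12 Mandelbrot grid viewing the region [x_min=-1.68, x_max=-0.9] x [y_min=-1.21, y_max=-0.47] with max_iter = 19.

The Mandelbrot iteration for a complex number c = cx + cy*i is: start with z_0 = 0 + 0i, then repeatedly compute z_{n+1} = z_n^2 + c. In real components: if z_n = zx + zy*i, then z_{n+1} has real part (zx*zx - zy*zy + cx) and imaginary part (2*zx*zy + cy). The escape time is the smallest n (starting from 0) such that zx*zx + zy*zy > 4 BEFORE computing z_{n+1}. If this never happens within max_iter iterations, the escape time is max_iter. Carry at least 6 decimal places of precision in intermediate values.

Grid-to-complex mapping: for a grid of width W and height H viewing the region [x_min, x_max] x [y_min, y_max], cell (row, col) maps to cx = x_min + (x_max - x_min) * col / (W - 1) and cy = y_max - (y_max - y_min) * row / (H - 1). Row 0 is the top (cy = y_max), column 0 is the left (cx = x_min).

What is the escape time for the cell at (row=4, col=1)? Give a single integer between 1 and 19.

Answer: 3

Derivation:
z_0 = 0 + 0i, c = -1.5686 + -0.7391i
Iter 1: z = -1.5686 + -0.7391i, |z|^2 = 3.0067
Iter 2: z = 0.3456 + 1.5795i, |z|^2 = 2.6144
Iter 3: z = -3.9441 + 0.3527i, |z|^2 = 15.6803
Escaped at iteration 3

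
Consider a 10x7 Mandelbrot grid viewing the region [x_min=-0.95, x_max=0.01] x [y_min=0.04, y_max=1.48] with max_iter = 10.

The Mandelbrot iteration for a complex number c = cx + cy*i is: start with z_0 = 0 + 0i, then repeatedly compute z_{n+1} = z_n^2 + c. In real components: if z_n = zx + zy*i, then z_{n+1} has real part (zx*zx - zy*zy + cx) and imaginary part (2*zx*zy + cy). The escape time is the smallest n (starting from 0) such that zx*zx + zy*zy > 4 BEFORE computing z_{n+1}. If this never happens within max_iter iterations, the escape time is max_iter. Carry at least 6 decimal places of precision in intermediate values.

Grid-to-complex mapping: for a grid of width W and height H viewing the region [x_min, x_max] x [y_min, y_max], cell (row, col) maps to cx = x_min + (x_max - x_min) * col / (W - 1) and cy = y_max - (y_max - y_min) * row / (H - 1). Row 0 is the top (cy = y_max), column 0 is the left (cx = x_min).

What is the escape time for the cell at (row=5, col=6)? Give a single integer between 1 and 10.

Answer: 10

Derivation:
z_0 = 0 + 0i, c = -0.3100 + 0.2800i
Iter 1: z = -0.3100 + 0.2800i, |z|^2 = 0.1745
Iter 2: z = -0.2923 + 0.1064i, |z|^2 = 0.0968
Iter 3: z = -0.2359 + 0.2178i, |z|^2 = 0.1031
Iter 4: z = -0.3018 + 0.1773i, |z|^2 = 0.1225
Iter 5: z = -0.2503 + 0.1730i, |z|^2 = 0.0926
Iter 6: z = -0.2773 + 0.1934i, |z|^2 = 0.1143
Iter 7: z = -0.2705 + 0.1728i, |z|^2 = 0.1030
Iter 8: z = -0.2667 + 0.1865i, |z|^2 = 0.1059
Iter 9: z = -0.2737 + 0.1805i, |z|^2 = 0.1075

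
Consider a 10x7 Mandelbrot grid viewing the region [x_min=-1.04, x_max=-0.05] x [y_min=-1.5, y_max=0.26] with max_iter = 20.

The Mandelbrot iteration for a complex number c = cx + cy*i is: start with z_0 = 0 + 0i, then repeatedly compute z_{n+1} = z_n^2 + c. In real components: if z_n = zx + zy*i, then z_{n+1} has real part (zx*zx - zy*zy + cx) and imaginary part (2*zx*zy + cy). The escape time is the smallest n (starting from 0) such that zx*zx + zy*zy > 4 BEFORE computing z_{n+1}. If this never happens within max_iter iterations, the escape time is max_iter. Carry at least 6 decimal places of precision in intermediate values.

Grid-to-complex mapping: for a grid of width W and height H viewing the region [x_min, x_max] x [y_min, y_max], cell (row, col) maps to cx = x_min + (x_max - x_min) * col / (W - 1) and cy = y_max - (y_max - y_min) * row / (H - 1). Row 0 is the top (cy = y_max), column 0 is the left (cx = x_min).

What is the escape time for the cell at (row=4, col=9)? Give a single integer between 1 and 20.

Answer: 10

Derivation:
z_0 = 0 + 0i, c = -0.0500 + -0.9133i
Iter 1: z = -0.0500 + -0.9133i, |z|^2 = 0.8367
Iter 2: z = -0.8817 + -0.8220i, |z|^2 = 1.4530
Iter 3: z = 0.0517 + 0.5361i, |z|^2 = 0.2901
Iter 4: z = -0.3348 + -0.8579i, |z|^2 = 0.8481
Iter 5: z = -0.6740 + -0.3389i, |z|^2 = 0.5691
Iter 6: z = 0.2894 + -0.4565i, |z|^2 = 0.2922
Iter 7: z = -0.1747 + -1.1775i, |z|^2 = 1.4171
Iter 8: z = -1.4061 + -0.5019i, |z|^2 = 2.2290
Iter 9: z = 1.6752 + 0.4982i, |z|^2 = 3.0544
Iter 10: z = 2.5079 + 0.7559i, |z|^2 = 6.8609
Escaped at iteration 10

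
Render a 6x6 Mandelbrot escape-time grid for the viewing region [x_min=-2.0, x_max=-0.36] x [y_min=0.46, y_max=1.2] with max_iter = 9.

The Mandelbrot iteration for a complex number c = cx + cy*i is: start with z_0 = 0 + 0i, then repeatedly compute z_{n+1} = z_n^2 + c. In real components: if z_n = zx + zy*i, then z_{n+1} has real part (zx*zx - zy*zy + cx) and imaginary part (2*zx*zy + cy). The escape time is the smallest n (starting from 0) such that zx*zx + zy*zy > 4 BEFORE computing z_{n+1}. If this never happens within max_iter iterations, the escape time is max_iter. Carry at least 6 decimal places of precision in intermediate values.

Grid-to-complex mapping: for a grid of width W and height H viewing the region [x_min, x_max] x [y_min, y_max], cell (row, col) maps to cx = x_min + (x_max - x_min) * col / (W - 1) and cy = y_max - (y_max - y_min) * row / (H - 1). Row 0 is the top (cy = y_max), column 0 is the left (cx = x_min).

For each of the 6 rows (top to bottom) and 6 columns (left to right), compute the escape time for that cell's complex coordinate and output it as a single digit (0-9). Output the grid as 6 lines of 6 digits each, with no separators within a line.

Answer: 112333
123334
123345
133347
133469
134599

Derivation:
(row=0, col=0): c = -2.0000 + 1.2000i → escape time 1
(row=0, col=1): c = -1.6720 + 1.2000i → escape time 1
(row=0, col=2): c = -1.3440 + 1.2000i → escape time 2
(row=0, col=3): c = -1.0160 + 1.2000i → escape time 3
(row=0, col=4): c = -0.6880 + 1.2000i → escape time 3
(row=0, col=5): c = -0.3600 + 1.2000i → escape time 3
(row=1, col=0): c = -2.0000 + 1.0520i → escape time 1
(row=1, col=1): c = -1.6720 + 1.0520i → escape time 2
(row=1, col=2): c = -1.3440 + 1.0520i → escape time 3
(row=1, col=3): c = -1.0160 + 1.0520i → escape time 3
(row=1, col=4): c = -0.6880 + 1.0520i → escape time 3
(row=1, col=5): c = -0.3600 + 1.0520i → escape time 4
(row=2, col=0): c = -2.0000 + 0.9040i → escape time 1
(row=2, col=1): c = -1.6720 + 0.9040i → escape time 2
(row=2, col=2): c = -1.3440 + 0.9040i → escape time 3
(row=2, col=3): c = -1.0160 + 0.9040i → escape time 3
(row=2, col=4): c = -0.6880 + 0.9040i → escape time 4
(row=2, col=5): c = -0.3600 + 0.9040i → escape time 5
(row=3, col=0): c = -2.0000 + 0.7560i → escape time 1
(row=3, col=1): c = -1.6720 + 0.7560i → escape time 3
(row=3, col=2): c = -1.3440 + 0.7560i → escape time 3
(row=3, col=3): c = -1.0160 + 0.7560i → escape time 3
(row=3, col=4): c = -0.6880 + 0.7560i → escape time 4
(row=3, col=5): c = -0.3600 + 0.7560i → escape time 7
(row=4, col=0): c = -2.0000 + 0.6080i → escape time 1
(row=4, col=1): c = -1.6720 + 0.6080i → escape time 3
(row=4, col=2): c = -1.3440 + 0.6080i → escape time 3
(row=4, col=3): c = -1.0160 + 0.6080i → escape time 4
(row=4, col=4): c = -0.6880 + 0.6080i → escape time 6
(row=4, col=5): c = -0.3600 + 0.6080i → escape time 9
(row=5, col=0): c = -2.0000 + 0.4600i → escape time 1
(row=5, col=1): c = -1.6720 + 0.4600i → escape time 3
(row=5, col=2): c = -1.3440 + 0.4600i → escape time 4
(row=5, col=3): c = -1.0160 + 0.4600i → escape time 5
(row=5, col=4): c = -0.6880 + 0.4600i → escape time 9
(row=5, col=5): c = -0.3600 + 0.4600i → escape time 9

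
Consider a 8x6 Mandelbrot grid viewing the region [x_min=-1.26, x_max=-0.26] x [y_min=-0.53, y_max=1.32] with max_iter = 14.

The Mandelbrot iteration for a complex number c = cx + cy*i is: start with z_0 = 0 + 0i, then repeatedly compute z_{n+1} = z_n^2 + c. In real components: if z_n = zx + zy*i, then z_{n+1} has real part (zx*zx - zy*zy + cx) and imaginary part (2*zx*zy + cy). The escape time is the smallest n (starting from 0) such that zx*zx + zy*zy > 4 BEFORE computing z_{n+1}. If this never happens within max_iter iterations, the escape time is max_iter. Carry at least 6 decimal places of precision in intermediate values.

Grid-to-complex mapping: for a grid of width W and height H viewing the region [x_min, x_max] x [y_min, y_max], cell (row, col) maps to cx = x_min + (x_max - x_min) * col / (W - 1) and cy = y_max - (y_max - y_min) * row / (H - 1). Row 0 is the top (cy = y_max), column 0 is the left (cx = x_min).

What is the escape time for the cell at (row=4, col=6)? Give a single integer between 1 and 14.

Answer: 14

Derivation:
z_0 = 0 + 0i, c = -0.4029 + -0.1600i
Iter 1: z = -0.4029 + -0.1600i, |z|^2 = 0.1879
Iter 2: z = -0.2662 + -0.0311i, |z|^2 = 0.0718
Iter 3: z = -0.3330 + -0.1435i, |z|^2 = 0.1315
Iter 4: z = -0.3126 + -0.0645i, |z|^2 = 0.1018
Iter 5: z = -0.3093 + -0.1197i, |z|^2 = 0.1100
Iter 6: z = -0.3215 + -0.0859i, |z|^2 = 0.1108
Iter 7: z = -0.3069 + -0.1047i, |z|^2 = 0.1051
Iter 8: z = -0.3197 + -0.0957i, |z|^2 = 0.1113
Iter 9: z = -0.3098 + -0.0988i, |z|^2 = 0.1058
Iter 10: z = -0.3166 + -0.0988i, |z|^2 = 0.1100
Iter 11: z = -0.3124 + -0.0975i, |z|^2 = 0.1071
Iter 12: z = -0.3148 + -0.0991i, |z|^2 = 0.1089
Iter 13: z = -0.3136 + -0.0976i, |z|^2 = 0.1079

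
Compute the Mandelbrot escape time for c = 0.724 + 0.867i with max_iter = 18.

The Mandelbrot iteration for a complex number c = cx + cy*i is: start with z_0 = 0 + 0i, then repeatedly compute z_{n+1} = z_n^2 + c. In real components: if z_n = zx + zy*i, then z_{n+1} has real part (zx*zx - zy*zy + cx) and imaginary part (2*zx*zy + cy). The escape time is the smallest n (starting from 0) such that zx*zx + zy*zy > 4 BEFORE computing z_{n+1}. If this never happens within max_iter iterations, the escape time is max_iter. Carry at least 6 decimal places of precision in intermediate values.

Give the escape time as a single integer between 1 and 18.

z_0 = 0 + 0i, c = 0.7240 + 0.8670i
Iter 1: z = 0.7240 + 0.8670i, |z|^2 = 1.2759
Iter 2: z = 0.4965 + 2.1224i, |z|^2 = 4.7511
Escaped at iteration 2

Answer: 2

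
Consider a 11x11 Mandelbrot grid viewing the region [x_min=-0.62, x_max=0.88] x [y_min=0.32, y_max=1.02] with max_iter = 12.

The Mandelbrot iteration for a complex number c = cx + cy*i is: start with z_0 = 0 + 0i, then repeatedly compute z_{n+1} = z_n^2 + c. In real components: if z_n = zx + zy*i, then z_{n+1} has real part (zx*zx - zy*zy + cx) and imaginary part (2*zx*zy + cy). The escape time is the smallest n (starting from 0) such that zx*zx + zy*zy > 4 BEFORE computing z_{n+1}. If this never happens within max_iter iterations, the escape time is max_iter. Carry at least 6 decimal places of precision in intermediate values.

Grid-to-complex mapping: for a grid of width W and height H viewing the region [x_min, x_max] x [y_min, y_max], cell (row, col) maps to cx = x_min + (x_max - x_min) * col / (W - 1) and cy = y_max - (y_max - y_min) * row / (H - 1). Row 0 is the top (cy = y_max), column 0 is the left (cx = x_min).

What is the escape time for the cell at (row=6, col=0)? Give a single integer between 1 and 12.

z_0 = 0 + 0i, c = -0.6200 + 0.6000i
Iter 1: z = -0.6200 + 0.6000i, |z|^2 = 0.7444
Iter 2: z = -0.5956 + -0.1440i, |z|^2 = 0.3755
Iter 3: z = -0.2860 + 0.7715i, |z|^2 = 0.6771
Iter 4: z = -1.1335 + 0.1587i, |z|^2 = 1.3099
Iter 5: z = 0.6396 + 0.2403i, |z|^2 = 0.4668
Iter 6: z = -0.2687 + 0.9073i, |z|^2 = 0.8954
Iter 7: z = -1.3711 + 0.1124i, |z|^2 = 1.8924
Iter 8: z = 1.2472 + 0.2917i, |z|^2 = 1.6405
Iter 9: z = 0.8503 + 1.3275i, |z|^2 = 2.4854
Iter 10: z = -1.6592 + 2.8577i, |z|^2 = 10.9195
Escaped at iteration 10

Answer: 10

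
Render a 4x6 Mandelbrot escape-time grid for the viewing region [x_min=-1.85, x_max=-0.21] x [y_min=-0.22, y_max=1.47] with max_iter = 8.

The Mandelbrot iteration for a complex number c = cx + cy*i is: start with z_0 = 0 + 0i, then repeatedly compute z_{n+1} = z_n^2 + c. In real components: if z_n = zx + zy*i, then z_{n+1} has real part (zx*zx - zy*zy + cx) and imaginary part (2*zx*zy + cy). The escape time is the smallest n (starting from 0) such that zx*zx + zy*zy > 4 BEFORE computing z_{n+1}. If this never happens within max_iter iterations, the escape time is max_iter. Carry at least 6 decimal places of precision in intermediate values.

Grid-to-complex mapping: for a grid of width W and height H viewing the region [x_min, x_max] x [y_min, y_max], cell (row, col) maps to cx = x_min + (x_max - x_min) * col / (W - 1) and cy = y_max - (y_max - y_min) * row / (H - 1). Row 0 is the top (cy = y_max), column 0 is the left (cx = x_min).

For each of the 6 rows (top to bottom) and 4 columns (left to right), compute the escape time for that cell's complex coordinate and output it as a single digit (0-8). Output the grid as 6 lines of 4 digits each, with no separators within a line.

Answer: 1222
1236
1348
3578
4888
4788

Derivation:
(row=0, col=0): c = -1.8500 + 1.4700i → escape time 1
(row=0, col=1): c = -1.3033 + 1.4700i → escape time 2
(row=0, col=2): c = -0.7567 + 1.4700i → escape time 2
(row=0, col=3): c = -0.2100 + 1.4700i → escape time 2
(row=1, col=0): c = -1.8500 + 1.1320i → escape time 1
(row=1, col=1): c = -1.3033 + 1.1320i → escape time 2
(row=1, col=2): c = -0.7567 + 1.1320i → escape time 3
(row=1, col=3): c = -0.2100 + 1.1320i → escape time 6
(row=2, col=0): c = -1.8500 + 0.7940i → escape time 1
(row=2, col=1): c = -1.3033 + 0.7940i → escape time 3
(row=2, col=2): c = -0.7567 + 0.7940i → escape time 4
(row=2, col=3): c = -0.2100 + 0.7940i → escape time 8
(row=3, col=0): c = -1.8500 + 0.4560i → escape time 3
(row=3, col=1): c = -1.3033 + 0.4560i → escape time 5
(row=3, col=2): c = -0.7567 + 0.4560i → escape time 7
(row=3, col=3): c = -0.2100 + 0.4560i → escape time 8
(row=4, col=0): c = -1.8500 + 0.1180i → escape time 4
(row=4, col=1): c = -1.3033 + 0.1180i → escape time 8
(row=4, col=2): c = -0.7567 + 0.1180i → escape time 8
(row=4, col=3): c = -0.2100 + 0.1180i → escape time 8
(row=5, col=0): c = -1.8500 + -0.2200i → escape time 4
(row=5, col=1): c = -1.3033 + -0.2200i → escape time 7
(row=5, col=2): c = -0.7567 + -0.2200i → escape time 8
(row=5, col=3): c = -0.2100 + -0.2200i → escape time 8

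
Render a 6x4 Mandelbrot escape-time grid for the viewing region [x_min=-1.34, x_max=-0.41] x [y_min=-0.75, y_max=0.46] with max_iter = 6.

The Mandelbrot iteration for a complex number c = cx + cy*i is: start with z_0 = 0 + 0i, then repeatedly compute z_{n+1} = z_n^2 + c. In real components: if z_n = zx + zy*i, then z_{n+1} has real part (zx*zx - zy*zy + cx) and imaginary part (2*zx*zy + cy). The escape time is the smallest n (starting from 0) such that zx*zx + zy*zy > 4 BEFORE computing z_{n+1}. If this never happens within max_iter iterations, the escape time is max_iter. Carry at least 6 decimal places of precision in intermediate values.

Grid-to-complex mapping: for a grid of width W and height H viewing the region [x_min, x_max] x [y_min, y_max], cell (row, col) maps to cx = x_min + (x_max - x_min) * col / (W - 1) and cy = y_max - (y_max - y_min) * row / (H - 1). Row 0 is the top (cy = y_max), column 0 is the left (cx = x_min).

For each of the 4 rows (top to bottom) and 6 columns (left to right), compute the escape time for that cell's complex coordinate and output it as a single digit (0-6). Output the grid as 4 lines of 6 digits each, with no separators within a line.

(row=0, col=0): c = -1.3400 + 0.4600i → escape time 4
(row=0, col=1): c = -1.1540 + 0.4600i → escape time 5
(row=0, col=2): c = -0.9680 + 0.4600i → escape time 5
(row=0, col=3): c = -0.7820 + 0.4600i → escape time 6
(row=0, col=4): c = -0.5960 + 0.4600i → escape time 6
(row=0, col=5): c = -0.4100 + 0.4600i → escape time 6
(row=1, col=0): c = -1.3400 + 0.0567i → escape time 6
(row=1, col=1): c = -1.1540 + 0.0567i → escape time 6
(row=1, col=2): c = -0.9680 + 0.0567i → escape time 6
(row=1, col=3): c = -0.7820 + 0.0567i → escape time 6
(row=1, col=4): c = -0.5960 + 0.0567i → escape time 6
(row=1, col=5): c = -0.4100 + 0.0567i → escape time 6
(row=2, col=0): c = -1.3400 + -0.3467i → escape time 6
(row=2, col=1): c = -1.1540 + -0.3467i → escape time 6
(row=2, col=2): c = -0.9680 + -0.3467i → escape time 6
(row=2, col=3): c = -0.7820 + -0.3467i → escape time 6
(row=2, col=4): c = -0.5960 + -0.3467i → escape time 6
(row=2, col=5): c = -0.4100 + -0.3467i → escape time 6
(row=3, col=0): c = -1.3400 + -0.7500i → escape time 3
(row=3, col=1): c = -1.1540 + -0.7500i → escape time 3
(row=3, col=2): c = -0.9680 + -0.7500i → escape time 4
(row=3, col=3): c = -0.7820 + -0.7500i → escape time 4
(row=3, col=4): c = -0.5960 + -0.7500i → escape time 5
(row=3, col=5): c = -0.4100 + -0.7500i → escape time 6

Answer: 455666
666666
666666
334456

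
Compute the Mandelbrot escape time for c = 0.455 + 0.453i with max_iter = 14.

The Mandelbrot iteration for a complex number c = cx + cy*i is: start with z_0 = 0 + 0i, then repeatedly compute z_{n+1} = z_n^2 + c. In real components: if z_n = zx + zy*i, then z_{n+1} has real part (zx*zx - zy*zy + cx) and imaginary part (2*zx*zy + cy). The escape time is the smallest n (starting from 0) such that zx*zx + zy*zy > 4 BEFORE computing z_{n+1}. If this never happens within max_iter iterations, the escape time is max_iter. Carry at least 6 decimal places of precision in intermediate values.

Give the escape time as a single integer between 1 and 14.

Answer: 6

Derivation:
z_0 = 0 + 0i, c = 0.4550 + 0.4530i
Iter 1: z = 0.4550 + 0.4530i, |z|^2 = 0.4122
Iter 2: z = 0.4568 + 0.8652i, |z|^2 = 0.9573
Iter 3: z = -0.0849 + 1.2435i, |z|^2 = 1.5535
Iter 4: z = -1.0841 + 0.2417i, |z|^2 = 1.2337
Iter 5: z = 1.5718 + -0.0712i, |z|^2 = 2.4756
Iter 6: z = 2.9205 + 0.2293i, |z|^2 = 8.5817
Escaped at iteration 6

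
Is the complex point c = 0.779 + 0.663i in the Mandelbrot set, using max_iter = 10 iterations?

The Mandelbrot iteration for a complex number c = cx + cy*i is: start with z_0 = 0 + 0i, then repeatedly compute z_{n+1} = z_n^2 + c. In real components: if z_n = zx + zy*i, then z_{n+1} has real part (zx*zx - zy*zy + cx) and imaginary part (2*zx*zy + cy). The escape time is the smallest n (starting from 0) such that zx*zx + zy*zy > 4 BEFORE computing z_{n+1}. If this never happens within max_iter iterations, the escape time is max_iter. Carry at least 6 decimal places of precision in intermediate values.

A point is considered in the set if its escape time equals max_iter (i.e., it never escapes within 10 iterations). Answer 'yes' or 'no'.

z_0 = 0 + 0i, c = 0.7790 + 0.6630i
Iter 1: z = 0.7790 + 0.6630i, |z|^2 = 1.0464
Iter 2: z = 0.9463 + 1.6960i, |z|^2 = 3.7717
Iter 3: z = -1.2018 + 3.8727i, |z|^2 = 16.4419
Escaped at iteration 3

Answer: no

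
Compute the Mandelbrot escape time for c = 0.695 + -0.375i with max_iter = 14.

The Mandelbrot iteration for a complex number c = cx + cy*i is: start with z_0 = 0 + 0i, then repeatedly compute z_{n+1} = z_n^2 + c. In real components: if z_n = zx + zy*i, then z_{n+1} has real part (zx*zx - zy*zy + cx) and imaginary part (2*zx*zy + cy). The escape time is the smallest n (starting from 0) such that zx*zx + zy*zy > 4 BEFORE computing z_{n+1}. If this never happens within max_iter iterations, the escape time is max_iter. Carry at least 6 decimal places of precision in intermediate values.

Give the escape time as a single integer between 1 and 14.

z_0 = 0 + 0i, c = 0.6950 + -0.3750i
Iter 1: z = 0.6950 + -0.3750i, |z|^2 = 0.6236
Iter 2: z = 1.0374 + -0.8962i, |z|^2 = 1.8795
Iter 3: z = 0.9679 + -2.2345i, |z|^2 = 5.9301
Escaped at iteration 3

Answer: 3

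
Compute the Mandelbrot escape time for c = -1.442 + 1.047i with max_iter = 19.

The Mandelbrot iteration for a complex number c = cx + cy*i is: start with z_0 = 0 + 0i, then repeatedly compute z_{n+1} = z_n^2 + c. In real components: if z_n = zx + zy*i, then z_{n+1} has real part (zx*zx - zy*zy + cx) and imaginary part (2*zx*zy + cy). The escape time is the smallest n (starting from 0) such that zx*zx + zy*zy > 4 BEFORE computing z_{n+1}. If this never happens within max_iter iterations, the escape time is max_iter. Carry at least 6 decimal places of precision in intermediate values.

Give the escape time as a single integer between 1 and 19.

Answer: 2

Derivation:
z_0 = 0 + 0i, c = -1.4420 + 1.0470i
Iter 1: z = -1.4420 + 1.0470i, |z|^2 = 3.1756
Iter 2: z = -0.4588 + -1.9725i, |z|^2 = 4.1015
Escaped at iteration 2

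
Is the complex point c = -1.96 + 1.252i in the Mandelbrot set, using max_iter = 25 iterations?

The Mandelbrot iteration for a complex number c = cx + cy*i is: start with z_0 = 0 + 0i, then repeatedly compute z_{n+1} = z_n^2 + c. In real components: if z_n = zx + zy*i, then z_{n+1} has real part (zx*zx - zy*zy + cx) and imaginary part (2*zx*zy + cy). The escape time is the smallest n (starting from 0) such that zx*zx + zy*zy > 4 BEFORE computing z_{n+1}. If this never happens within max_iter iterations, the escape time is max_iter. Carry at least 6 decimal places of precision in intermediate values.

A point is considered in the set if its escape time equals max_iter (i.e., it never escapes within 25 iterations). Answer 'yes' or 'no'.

Answer: no

Derivation:
z_0 = 0 + 0i, c = -1.9600 + 1.2520i
Iter 1: z = -1.9600 + 1.2520i, |z|^2 = 5.4091
Escaped at iteration 1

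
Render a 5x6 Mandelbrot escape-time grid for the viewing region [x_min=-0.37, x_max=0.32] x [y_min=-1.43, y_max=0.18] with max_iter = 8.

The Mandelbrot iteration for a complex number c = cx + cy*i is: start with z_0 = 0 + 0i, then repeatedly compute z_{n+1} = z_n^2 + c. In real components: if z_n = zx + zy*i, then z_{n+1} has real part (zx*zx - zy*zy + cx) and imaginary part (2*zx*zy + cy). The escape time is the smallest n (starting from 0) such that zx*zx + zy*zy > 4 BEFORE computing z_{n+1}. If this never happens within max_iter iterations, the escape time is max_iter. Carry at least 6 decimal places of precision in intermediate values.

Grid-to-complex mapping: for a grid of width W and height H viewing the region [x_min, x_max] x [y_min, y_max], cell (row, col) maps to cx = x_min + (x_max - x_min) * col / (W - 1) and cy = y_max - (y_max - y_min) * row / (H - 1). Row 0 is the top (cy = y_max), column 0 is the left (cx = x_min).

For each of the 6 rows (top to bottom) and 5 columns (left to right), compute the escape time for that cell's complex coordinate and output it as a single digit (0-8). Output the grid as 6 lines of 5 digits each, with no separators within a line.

Answer: 88888
88888
88888
78865
48433
22222

Derivation:
(row=0, col=0): c = -0.3700 + 0.1800i → escape time 8
(row=0, col=1): c = -0.1975 + 0.1800i → escape time 8
(row=0, col=2): c = -0.0250 + 0.1800i → escape time 8
(row=0, col=3): c = 0.1475 + 0.1800i → escape time 8
(row=0, col=4): c = 0.3200 + 0.1800i → escape time 8
(row=1, col=0): c = -0.3700 + -0.1420i → escape time 8
(row=1, col=1): c = -0.1975 + -0.1420i → escape time 8
(row=1, col=2): c = -0.0250 + -0.1420i → escape time 8
(row=1, col=3): c = 0.1475 + -0.1420i → escape time 8
(row=1, col=4): c = 0.3200 + -0.1420i → escape time 8
(row=2, col=0): c = -0.3700 + -0.4640i → escape time 8
(row=2, col=1): c = -0.1975 + -0.4640i → escape time 8
(row=2, col=2): c = -0.0250 + -0.4640i → escape time 8
(row=2, col=3): c = 0.1475 + -0.4640i → escape time 8
(row=2, col=4): c = 0.3200 + -0.4640i → escape time 8
(row=3, col=0): c = -0.3700 + -0.7860i → escape time 7
(row=3, col=1): c = -0.1975 + -0.7860i → escape time 8
(row=3, col=2): c = -0.0250 + -0.7860i → escape time 8
(row=3, col=3): c = 0.1475 + -0.7860i → escape time 6
(row=3, col=4): c = 0.3200 + -0.7860i → escape time 5
(row=4, col=0): c = -0.3700 + -1.1080i → escape time 4
(row=4, col=1): c = -0.1975 + -1.1080i → escape time 8
(row=4, col=2): c = -0.0250 + -1.1080i → escape time 4
(row=4, col=3): c = 0.1475 + -1.1080i → escape time 3
(row=4, col=4): c = 0.3200 + -1.1080i → escape time 3
(row=5, col=0): c = -0.3700 + -1.4300i → escape time 2
(row=5, col=1): c = -0.1975 + -1.4300i → escape time 2
(row=5, col=2): c = -0.0250 + -1.4300i → escape time 2
(row=5, col=3): c = 0.1475 + -1.4300i → escape time 2
(row=5, col=4): c = 0.3200 + -1.4300i → escape time 2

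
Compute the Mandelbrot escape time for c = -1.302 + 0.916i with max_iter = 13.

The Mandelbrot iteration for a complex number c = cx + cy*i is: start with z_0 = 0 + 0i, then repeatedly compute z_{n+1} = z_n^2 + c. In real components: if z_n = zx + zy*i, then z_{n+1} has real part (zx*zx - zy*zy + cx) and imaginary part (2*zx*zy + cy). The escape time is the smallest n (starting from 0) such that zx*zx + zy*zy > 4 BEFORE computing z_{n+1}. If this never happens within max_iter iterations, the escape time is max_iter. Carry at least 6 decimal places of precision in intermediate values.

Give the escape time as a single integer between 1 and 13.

z_0 = 0 + 0i, c = -1.3020 + 0.9160i
Iter 1: z = -1.3020 + 0.9160i, |z|^2 = 2.5343
Iter 2: z = -0.4459 + -1.4693i, |z|^2 = 2.3575
Iter 3: z = -3.2620 + 2.2261i, |z|^2 = 15.5961
Escaped at iteration 3

Answer: 3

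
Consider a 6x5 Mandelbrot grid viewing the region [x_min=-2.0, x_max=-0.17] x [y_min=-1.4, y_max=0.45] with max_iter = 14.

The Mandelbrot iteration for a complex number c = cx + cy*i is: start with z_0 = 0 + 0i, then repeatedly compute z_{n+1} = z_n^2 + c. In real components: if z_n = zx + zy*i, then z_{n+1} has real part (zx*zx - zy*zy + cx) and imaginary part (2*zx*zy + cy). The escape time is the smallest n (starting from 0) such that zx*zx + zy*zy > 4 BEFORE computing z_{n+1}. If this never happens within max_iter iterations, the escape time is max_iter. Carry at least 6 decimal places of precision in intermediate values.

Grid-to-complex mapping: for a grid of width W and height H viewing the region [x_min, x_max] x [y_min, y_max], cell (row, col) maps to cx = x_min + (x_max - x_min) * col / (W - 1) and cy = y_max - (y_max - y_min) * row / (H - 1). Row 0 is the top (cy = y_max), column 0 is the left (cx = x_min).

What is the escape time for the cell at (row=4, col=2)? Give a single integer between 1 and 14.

z_0 = 0 + 0i, c = -1.2680 + -1.4000i
Iter 1: z = -1.2680 + -1.4000i, |z|^2 = 3.5678
Iter 2: z = -1.6202 + 2.1504i, |z|^2 = 7.2492
Escaped at iteration 2

Answer: 2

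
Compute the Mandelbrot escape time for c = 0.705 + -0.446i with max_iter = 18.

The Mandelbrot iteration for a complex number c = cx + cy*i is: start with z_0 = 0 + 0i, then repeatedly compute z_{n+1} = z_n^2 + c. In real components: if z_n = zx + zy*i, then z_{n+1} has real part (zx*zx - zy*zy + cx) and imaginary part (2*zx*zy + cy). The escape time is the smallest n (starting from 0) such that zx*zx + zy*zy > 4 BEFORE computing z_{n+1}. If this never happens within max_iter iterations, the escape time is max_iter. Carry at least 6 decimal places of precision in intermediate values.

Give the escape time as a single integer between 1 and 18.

z_0 = 0 + 0i, c = 0.7050 + -0.4460i
Iter 1: z = 0.7050 + -0.4460i, |z|^2 = 0.6959
Iter 2: z = 1.0031 + -1.0749i, |z|^2 = 2.1616
Iter 3: z = 0.5559 + -2.6024i, |z|^2 = 7.0815
Escaped at iteration 3

Answer: 3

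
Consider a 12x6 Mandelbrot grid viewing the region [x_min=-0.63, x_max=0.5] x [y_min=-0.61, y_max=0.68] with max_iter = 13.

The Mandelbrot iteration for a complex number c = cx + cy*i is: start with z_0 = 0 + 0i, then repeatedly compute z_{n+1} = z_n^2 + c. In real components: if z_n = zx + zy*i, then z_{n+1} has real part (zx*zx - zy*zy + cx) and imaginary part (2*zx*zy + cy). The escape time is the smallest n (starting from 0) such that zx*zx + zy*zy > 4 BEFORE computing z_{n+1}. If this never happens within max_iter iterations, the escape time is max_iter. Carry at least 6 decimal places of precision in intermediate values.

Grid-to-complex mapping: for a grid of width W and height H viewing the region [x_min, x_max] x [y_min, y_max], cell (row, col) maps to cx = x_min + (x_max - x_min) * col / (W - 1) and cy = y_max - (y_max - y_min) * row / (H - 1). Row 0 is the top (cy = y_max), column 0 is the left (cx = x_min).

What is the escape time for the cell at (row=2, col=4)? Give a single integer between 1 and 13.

Answer: 13

Derivation:
z_0 = 0 + 0i, c = -0.2191 + 0.1640i
Iter 1: z = -0.2191 + 0.1640i, |z|^2 = 0.0749
Iter 2: z = -0.1980 + 0.0921i, |z|^2 = 0.0477
Iter 3: z = -0.1884 + 0.1275i, |z|^2 = 0.0517
Iter 4: z = -0.1999 + 0.1160i, |z|^2 = 0.0534
Iter 5: z = -0.1926 + 0.1176i, |z|^2 = 0.0509
Iter 6: z = -0.1958 + 0.1187i, |z|^2 = 0.0524
Iter 7: z = -0.1948 + 0.1175i, |z|^2 = 0.0518
Iter 8: z = -0.1949 + 0.1182i, |z|^2 = 0.0520
Iter 9: z = -0.1951 + 0.1179i, |z|^2 = 0.0520
Iter 10: z = -0.1949 + 0.1180i, |z|^2 = 0.0519
Iter 11: z = -0.1950 + 0.1180i, |z|^2 = 0.0520
Iter 12: z = -0.1950 + 0.1180i, |z|^2 = 0.0519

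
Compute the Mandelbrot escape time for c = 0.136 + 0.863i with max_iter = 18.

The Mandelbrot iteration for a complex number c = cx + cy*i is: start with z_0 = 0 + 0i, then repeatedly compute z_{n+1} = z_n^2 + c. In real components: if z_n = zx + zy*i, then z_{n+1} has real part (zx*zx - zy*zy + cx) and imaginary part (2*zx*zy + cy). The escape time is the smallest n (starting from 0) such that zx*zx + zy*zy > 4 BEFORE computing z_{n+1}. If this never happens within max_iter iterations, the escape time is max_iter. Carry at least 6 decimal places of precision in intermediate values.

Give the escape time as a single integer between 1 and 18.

Answer: 5

Derivation:
z_0 = 0 + 0i, c = 0.1360 + 0.8630i
Iter 1: z = 0.1360 + 0.8630i, |z|^2 = 0.7633
Iter 2: z = -0.5903 + 1.0977i, |z|^2 = 1.5534
Iter 3: z = -0.7206 + -0.4329i, |z|^2 = 0.7067
Iter 4: z = 0.4678 + 1.4869i, |z|^2 = 2.4299
Iter 5: z = -1.8561 + 2.2543i, |z|^2 = 8.5270
Escaped at iteration 5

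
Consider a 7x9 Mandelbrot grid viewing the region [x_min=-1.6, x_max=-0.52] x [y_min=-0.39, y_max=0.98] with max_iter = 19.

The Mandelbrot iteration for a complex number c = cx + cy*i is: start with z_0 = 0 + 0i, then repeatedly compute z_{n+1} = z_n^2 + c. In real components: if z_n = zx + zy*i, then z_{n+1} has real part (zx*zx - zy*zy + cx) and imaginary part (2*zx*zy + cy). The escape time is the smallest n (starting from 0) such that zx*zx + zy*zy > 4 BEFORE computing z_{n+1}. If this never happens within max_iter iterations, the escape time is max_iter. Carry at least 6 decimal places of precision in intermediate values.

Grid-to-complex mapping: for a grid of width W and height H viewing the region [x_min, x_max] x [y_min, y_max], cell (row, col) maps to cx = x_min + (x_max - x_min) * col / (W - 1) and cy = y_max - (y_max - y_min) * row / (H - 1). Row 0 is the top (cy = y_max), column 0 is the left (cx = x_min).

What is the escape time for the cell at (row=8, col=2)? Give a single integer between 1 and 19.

z_0 = 0 + 0i, c = -1.2400 + -0.3900i
Iter 1: z = -1.2400 + -0.3900i, |z|^2 = 1.6897
Iter 2: z = 0.1455 + 0.5772i, |z|^2 = 0.3543
Iter 3: z = -1.5520 + -0.2220i, |z|^2 = 2.4580
Iter 4: z = 1.1194 + 0.2992i, |z|^2 = 1.3425
Iter 5: z = -0.0765 + 0.2798i, |z|^2 = 0.0842
Iter 6: z = -1.3124 + -0.4328i, |z|^2 = 1.9098
Iter 7: z = 0.2952 + 0.7461i, |z|^2 = 0.6438
Iter 8: z = -1.7096 + 0.0504i, |z|^2 = 2.9251
Iter 9: z = 1.6800 + -0.5625i, |z|^2 = 3.1389
Iter 10: z = 1.2662 + -2.2800i, |z|^2 = 6.8015
Escaped at iteration 10

Answer: 10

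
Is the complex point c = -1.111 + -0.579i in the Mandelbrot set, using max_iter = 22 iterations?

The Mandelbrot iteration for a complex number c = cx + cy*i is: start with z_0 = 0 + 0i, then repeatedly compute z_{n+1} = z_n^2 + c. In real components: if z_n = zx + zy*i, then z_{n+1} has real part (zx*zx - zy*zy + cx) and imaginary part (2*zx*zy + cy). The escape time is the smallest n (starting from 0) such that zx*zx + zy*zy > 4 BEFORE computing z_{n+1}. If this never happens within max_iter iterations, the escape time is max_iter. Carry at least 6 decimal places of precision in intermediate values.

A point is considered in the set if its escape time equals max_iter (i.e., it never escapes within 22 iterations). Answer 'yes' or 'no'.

z_0 = 0 + 0i, c = -1.1110 + -0.5790i
Iter 1: z = -1.1110 + -0.5790i, |z|^2 = 1.5696
Iter 2: z = -0.2119 + 0.7075i, |z|^2 = 0.5455
Iter 3: z = -1.5667 + -0.8789i, |z|^2 = 3.2270
Iter 4: z = 0.5711 + 2.1749i, |z|^2 = 5.0563
Escaped at iteration 4

Answer: no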